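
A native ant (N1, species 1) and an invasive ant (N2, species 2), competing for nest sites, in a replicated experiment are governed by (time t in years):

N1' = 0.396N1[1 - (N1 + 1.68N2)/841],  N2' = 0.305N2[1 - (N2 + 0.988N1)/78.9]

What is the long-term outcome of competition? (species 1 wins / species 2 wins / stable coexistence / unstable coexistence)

Compare the nullcline intercepts: K1/α12 = 841/1.68 = 501 > K2 = 78.9; K2/α21 = 78.9/0.988 = 79.9 < K1 = 841.
Since the inequalities point opposite ways, species 1 can invade but species 2 cannot.

species 1 excludes species 2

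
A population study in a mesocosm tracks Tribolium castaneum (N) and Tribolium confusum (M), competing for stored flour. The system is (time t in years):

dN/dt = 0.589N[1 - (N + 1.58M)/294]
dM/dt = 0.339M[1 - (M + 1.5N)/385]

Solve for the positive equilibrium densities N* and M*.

Setting both brackets to zero gives the nullclines N + 1.58M = 294 and 1.5N + M = 385.
Substituting M = 385 - 1.5N into the first: N(1 - 1.58·1.5) = 294 - 1.58·385.
So N* = -314/-1.37 = 229, and then M* = 385 - 1.5·229 = 40.9.

N* ≈ 229, M* ≈ 40.9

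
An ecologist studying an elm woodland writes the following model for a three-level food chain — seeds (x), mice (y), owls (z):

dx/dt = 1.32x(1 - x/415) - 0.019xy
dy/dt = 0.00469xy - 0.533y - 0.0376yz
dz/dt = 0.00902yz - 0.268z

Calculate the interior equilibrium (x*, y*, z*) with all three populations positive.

x* ≈ 238, y* ≈ 29.7, z* ≈ 15.5

From dz/dt = 0: 0.00902y* = 0.268, so y* = 29.7.
From dx/dt = 0: 1.32(1 - x*/415) = 0.019·29.7, giving x* = 415·(1 - 0.428) = 238.
From dy/dt = 0: 0.00469·238 - 0.533 = 0.0376z*, so z* = 0.581/0.0376 = 15.5.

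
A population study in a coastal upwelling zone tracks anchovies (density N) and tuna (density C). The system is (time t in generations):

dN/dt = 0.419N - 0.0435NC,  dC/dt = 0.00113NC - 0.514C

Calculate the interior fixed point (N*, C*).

N* ≈ 455, C* ≈ 9.63

Set dC/dt = 0 with C > 0: 0.00113N - 0.514 = 0, so N* = 0.514/0.00113 = 455.
Set dN/dt = 0 with N > 0: 0.419 - 0.0435C = 0, so C* = 0.419/0.0435 = 9.63.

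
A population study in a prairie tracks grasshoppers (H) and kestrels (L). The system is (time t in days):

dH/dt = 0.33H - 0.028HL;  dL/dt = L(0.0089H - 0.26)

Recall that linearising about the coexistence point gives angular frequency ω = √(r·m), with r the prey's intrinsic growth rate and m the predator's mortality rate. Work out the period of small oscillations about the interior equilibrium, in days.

Here r = 0.33 and m = 0.26, so r·m = 0.0858.
ω = √0.0858 = 0.293 per day, hence T = 2π/ω ≈ 21.5 days.

T ≈ 21.5 days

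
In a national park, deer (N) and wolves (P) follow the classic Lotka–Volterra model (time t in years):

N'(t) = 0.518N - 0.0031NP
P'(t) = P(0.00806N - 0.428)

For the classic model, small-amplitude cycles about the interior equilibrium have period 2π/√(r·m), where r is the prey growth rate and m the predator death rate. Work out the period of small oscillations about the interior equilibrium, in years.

Here r = 0.518 and m = 0.428, so r·m = 0.222.
ω = √0.222 = 0.471 per year, hence T = 2π/ω ≈ 13.3 years.

T ≈ 13.3 years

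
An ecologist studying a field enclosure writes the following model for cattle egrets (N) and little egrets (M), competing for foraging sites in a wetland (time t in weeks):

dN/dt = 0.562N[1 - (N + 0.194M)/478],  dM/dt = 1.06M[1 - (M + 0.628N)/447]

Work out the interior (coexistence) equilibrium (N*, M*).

Setting both brackets to zero gives the nullclines N + 0.194M = 478 and 0.628N + M = 447.
Substituting M = 447 - 0.628N into the first: N(1 - 0.194·0.628) = 478 - 0.194·447.
So N* = 391/0.878 = 446, and then M* = 447 - 0.628·446 = 167.

N* ≈ 446, M* ≈ 167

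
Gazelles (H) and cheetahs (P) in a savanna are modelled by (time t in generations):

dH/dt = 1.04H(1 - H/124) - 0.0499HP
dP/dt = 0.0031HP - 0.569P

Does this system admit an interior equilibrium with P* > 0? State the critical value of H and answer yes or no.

Threshold H = 184; K < 184, so no, the predator goes extinct.

The predator equation gives dP/dt > 0 only when H > 0.569/0.0031 = 184.
Without the predator, H → K = 124. Since 124 < 184, the predator cannot invade.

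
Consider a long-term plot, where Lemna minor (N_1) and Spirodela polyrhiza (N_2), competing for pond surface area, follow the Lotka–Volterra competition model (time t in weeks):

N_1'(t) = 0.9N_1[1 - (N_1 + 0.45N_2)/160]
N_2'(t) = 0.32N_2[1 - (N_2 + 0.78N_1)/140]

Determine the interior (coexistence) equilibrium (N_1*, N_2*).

N_1* ≈ 149, N_2* ≈ 23.4

Setting both brackets to zero gives the nullclines N_1 + 0.45N_2 = 160 and 0.78N_1 + N_2 = 140.
Substituting N_2 = 140 - 0.78N_1 into the first: N_1(1 - 0.45·0.78) = 160 - 0.45·140.
So N_1* = 97/0.649 = 149, and then N_2* = 140 - 0.78·149 = 23.4.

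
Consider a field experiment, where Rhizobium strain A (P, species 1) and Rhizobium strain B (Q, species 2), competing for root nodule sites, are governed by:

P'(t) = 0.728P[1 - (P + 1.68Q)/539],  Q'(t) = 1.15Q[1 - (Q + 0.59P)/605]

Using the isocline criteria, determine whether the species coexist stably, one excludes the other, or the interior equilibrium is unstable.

species 2 excludes species 1

Compare the nullcline intercepts: K1/α12 = 539/1.68 = 321 < K2 = 605; K2/α21 = 605/0.59 = 1030 > K1 = 539.
Since the inequalities point opposite ways, species 2 can invade but species 1 cannot.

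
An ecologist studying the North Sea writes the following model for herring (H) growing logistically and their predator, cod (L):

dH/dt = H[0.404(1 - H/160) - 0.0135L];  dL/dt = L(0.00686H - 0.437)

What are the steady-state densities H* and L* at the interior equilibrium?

From dL/dt = 0 with L > 0: 0.00686H* = 0.437, so H* = 63.7.
Substitute into dH/dt = 0: 0.404(1 - 63.7/160) = 0.0135L*.
The bracket is 0.602, giving L* = 0.243/0.0135 = 18.

H* ≈ 63.7, L* ≈ 18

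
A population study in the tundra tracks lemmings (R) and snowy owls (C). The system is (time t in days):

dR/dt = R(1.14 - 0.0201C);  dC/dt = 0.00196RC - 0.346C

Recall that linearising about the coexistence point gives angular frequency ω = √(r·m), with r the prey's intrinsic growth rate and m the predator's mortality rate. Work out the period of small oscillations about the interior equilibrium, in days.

T ≈ 10 days

Here r = 1.14 and m = 0.346, so r·m = 0.394.
ω = √0.394 = 0.628 per day, hence T = 2π/ω ≈ 10 days.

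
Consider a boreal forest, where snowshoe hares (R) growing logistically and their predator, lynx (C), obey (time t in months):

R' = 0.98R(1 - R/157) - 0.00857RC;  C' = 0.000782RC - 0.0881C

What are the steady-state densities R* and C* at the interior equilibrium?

From dC/dt = 0 with C > 0: 0.000782R* = 0.0881, so R* = 113.
Substitute into dR/dt = 0: 0.98(1 - 113/157) = 0.00857C*.
The bracket is 0.282, giving C* = 0.277/0.00857 = 32.3.

R* ≈ 113, C* ≈ 32.3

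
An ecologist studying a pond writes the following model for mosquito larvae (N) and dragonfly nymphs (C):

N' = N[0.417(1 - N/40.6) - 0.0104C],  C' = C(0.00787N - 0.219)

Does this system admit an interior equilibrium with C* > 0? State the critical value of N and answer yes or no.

Threshold N = 27.8; K > 27.8, so yes, the predator persists.

The predator equation gives dC/dt > 0 only when N > 0.219/0.00787 = 27.8.
Without the predator, N → K = 40.6. Since 40.6 > 27.8, the predator can invade and persist.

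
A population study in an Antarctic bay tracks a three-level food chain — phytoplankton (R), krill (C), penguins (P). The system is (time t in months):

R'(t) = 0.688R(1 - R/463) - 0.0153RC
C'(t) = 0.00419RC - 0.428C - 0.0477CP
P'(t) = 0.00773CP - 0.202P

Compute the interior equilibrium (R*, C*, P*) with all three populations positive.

From dP/dt = 0: 0.00773C* = 0.202, so C* = 26.1.
From dR/dt = 0: 0.688(1 - R*/463) = 0.0153·26.1, giving R* = 463·(1 - 0.581) = 194.
From dC/dt = 0: 0.00419·194 - 0.428 = 0.0477P*, so P* = 0.385/0.0477 = 8.06.

R* ≈ 194, C* ≈ 26.1, P* ≈ 8.06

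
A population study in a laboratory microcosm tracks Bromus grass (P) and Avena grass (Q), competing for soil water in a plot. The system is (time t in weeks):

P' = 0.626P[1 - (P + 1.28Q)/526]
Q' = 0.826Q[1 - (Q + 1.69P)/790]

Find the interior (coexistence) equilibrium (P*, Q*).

Setting both brackets to zero gives the nullclines P + 1.28Q = 526 and 1.69P + Q = 790.
Substituting Q = 790 - 1.69P into the first: P(1 - 1.28·1.69) = 526 - 1.28·790.
So P* = -485/-1.16 = 417, and then Q* = 790 - 1.69·417 = 85.1.

P* ≈ 417, Q* ≈ 85.1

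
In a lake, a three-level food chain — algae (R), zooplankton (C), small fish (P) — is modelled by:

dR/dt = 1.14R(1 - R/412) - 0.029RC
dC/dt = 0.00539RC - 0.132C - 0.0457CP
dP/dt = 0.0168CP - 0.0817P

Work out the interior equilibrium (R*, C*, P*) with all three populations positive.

R* ≈ 361, C* ≈ 4.86, P* ≈ 39.7

From dP/dt = 0: 0.0168C* = 0.0817, so C* = 4.86.
From dR/dt = 0: 1.14(1 - R*/412) = 0.029·4.86, giving R* = 412·(1 - 0.124) = 361.
From dC/dt = 0: 0.00539·361 - 0.132 = 0.0457P*, so P* = 1.81/0.0457 = 39.7.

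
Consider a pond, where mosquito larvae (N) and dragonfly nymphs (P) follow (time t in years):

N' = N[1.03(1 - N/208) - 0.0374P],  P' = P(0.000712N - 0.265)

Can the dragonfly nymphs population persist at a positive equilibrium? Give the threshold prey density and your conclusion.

The predator equation gives dP/dt > 0 only when N > 0.265/0.000712 = 372.
Without the predator, N → K = 208. Since 208 < 372, the predator cannot invade.

Threshold N = 372; K < 372, so no, the predator goes extinct.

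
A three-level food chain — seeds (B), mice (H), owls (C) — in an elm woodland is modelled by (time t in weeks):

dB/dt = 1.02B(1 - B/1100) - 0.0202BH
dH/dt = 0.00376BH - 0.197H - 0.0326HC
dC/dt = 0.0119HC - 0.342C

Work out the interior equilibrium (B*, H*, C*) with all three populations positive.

B* ≈ 474, H* ≈ 28.7, C* ≈ 48.6

From dC/dt = 0: 0.0119H* = 0.342, so H* = 28.7.
From dB/dt = 0: 1.02(1 - B*/1100) = 0.0202·28.7, giving B* = 1100·(1 - 0.569) = 474.
From dH/dt = 0: 0.00376·474 - 0.197 = 0.0326C*, so C* = 1.58/0.0326 = 48.6.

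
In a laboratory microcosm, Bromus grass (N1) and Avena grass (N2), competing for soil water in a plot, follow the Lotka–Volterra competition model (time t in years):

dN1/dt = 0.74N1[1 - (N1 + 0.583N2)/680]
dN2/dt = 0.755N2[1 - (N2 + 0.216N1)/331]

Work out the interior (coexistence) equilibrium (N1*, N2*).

N1* ≈ 557, N2* ≈ 211

Setting both brackets to zero gives the nullclines N1 + 0.583N2 = 680 and 0.216N1 + N2 = 331.
Substituting N2 = 331 - 0.216N1 into the first: N1(1 - 0.583·0.216) = 680 - 0.583·331.
So N1* = 487/0.874 = 557, and then N2* = 331 - 0.216·557 = 211.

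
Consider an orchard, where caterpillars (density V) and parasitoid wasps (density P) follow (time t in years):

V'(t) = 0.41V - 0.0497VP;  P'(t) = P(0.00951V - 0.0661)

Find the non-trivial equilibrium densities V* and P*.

Set dP/dt = 0 with P > 0: 0.00951V - 0.0661 = 0, so V* = 0.0661/0.00951 = 6.95.
Set dV/dt = 0 with V > 0: 0.41 - 0.0497P = 0, so P* = 0.41/0.0497 = 8.25.

V* ≈ 6.95, P* ≈ 8.25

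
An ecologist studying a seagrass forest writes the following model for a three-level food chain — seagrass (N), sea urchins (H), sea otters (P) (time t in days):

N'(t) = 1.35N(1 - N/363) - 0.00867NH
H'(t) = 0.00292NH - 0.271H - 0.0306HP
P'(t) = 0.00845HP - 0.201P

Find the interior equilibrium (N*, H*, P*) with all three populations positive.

From dP/dt = 0: 0.00845H* = 0.201, so H* = 23.8.
From dN/dt = 0: 1.35(1 - N*/363) = 0.00867·23.8, giving N* = 363·(1 - 0.153) = 308.
From dH/dt = 0: 0.00292·308 - 0.271 = 0.0306P*, so P* = 0.627/0.0306 = 20.5.

N* ≈ 308, H* ≈ 23.8, P* ≈ 20.5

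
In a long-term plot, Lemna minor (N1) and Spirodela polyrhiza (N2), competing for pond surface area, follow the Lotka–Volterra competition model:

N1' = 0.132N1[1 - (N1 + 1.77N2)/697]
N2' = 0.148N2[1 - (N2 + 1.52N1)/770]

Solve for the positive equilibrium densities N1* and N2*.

Setting both brackets to zero gives the nullclines N1 + 1.77N2 = 697 and 1.52N1 + N2 = 770.
Substituting N2 = 770 - 1.52N1 into the first: N1(1 - 1.77·1.52) = 697 - 1.77·770.
So N1* = -666/-1.69 = 394, and then N2* = 770 - 1.52·394 = 171.

N1* ≈ 394, N2* ≈ 171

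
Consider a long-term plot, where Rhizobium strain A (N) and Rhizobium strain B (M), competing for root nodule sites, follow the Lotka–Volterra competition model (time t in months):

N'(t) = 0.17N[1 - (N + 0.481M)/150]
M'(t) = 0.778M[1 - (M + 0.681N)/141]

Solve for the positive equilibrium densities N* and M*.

Setting both brackets to zero gives the nullclines N + 0.481M = 150 and 0.681N + M = 141.
Substituting M = 141 - 0.681N into the first: N(1 - 0.481·0.681) = 150 - 0.481·141.
So N* = 82.2/0.672 = 122, and then M* = 141 - 0.681·122 = 57.8.

N* ≈ 122, M* ≈ 57.8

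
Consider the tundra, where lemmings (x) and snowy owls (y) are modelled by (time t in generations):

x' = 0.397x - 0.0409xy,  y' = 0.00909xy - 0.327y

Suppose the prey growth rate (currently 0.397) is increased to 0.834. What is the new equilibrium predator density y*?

At the interior fixed point, setting dx/dt = 0 with x > 0 fixes y* = (prey growth rate)/(xy coefficient) — independent of the other coefficients.
With the change, y* = 0.834/0.0409 = 20.4; it rises from 9.71.

y* ≈ 20.4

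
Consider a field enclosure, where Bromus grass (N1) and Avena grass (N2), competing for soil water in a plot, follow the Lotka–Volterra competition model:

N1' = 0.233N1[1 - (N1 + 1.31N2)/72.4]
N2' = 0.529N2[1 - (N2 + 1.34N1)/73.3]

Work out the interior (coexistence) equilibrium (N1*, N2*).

N1* ≈ 31.3, N2* ≈ 31.4

Setting both brackets to zero gives the nullclines N1 + 1.31N2 = 72.4 and 1.34N1 + N2 = 73.3.
Substituting N2 = 73.3 - 1.34N1 into the first: N1(1 - 1.31·1.34) = 72.4 - 1.31·73.3.
So N1* = -23.6/-0.755 = 31.3, and then N2* = 73.3 - 1.34·31.3 = 31.4.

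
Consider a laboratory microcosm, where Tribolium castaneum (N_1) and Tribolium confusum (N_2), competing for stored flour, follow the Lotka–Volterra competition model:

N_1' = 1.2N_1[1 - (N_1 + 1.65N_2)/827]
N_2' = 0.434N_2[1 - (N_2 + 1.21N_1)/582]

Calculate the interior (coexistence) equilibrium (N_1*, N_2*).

N_1* ≈ 134, N_2* ≈ 420

Setting both brackets to zero gives the nullclines N_1 + 1.65N_2 = 827 and 1.21N_1 + N_2 = 582.
Substituting N_2 = 582 - 1.21N_1 into the first: N_1(1 - 1.65·1.21) = 827 - 1.65·582.
So N_1* = -133/-0.996 = 134, and then N_2* = 582 - 1.21·134 = 420.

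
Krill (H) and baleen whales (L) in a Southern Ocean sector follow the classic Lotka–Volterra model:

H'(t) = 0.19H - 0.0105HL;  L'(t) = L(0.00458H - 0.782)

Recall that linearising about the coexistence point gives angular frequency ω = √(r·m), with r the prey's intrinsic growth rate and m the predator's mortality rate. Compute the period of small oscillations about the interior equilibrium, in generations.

T ≈ 16.3 generations

Here r = 0.19 and m = 0.782, so r·m = 0.149.
ω = √0.149 = 0.385 per generation, hence T = 2π/ω ≈ 16.3 generations.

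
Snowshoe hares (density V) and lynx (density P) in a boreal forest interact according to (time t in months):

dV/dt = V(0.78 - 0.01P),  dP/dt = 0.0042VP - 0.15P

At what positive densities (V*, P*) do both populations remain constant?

Set dP/dt = 0 with P > 0: 0.0042V - 0.15 = 0, so V* = 0.15/0.0042 = 35.7.
Set dV/dt = 0 with V > 0: 0.78 - 0.01P = 0, so P* = 0.78/0.01 = 78.

V* ≈ 35.7, P* ≈ 78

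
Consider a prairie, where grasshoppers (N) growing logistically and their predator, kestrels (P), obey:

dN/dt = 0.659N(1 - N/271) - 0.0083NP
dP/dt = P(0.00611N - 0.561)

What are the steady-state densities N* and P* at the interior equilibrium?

N* ≈ 91.8, P* ≈ 52.5

From dP/dt = 0 with P > 0: 0.00611N* = 0.561, so N* = 91.8.
Substitute into dN/dt = 0: 0.659(1 - 91.8/271) = 0.0083P*.
The bracket is 0.661, giving P* = 0.436/0.0083 = 52.5.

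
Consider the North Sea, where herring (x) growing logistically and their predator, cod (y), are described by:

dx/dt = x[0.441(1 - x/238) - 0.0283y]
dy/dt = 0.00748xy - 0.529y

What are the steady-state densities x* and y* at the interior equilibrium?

From dy/dt = 0 with y > 0: 0.00748x* = 0.529, so x* = 70.7.
Substitute into dx/dt = 0: 0.441(1 - 70.7/238) = 0.0283y*.
The bracket is 0.703, giving y* = 0.31/0.0283 = 11.

x* ≈ 70.7, y* ≈ 11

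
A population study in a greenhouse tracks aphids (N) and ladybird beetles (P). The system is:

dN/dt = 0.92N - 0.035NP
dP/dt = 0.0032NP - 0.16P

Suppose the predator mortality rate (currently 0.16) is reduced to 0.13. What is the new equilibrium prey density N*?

N* ≈ 40.6

At the interior fixed point, setting dP/dt = 0 with P > 0 fixes N* = (predator death rate)/(NP coefficient) — independent of the other coefficients.
With the change, N* = 0.13/0.0032 = 40.6; it falls from 50.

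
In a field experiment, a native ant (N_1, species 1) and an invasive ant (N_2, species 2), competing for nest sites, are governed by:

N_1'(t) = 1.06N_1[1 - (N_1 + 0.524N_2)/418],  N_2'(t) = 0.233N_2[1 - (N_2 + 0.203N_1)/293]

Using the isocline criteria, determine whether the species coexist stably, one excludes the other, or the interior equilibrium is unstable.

stable coexistence

Compare the nullcline intercepts: K1/α12 = 418/0.524 = 798 > K2 = 293; K2/α21 = 293/0.203 = 1440 > K1 = 418.
Since both inequalities hold, each species can invade when rare, so the interior equilibrium is stable.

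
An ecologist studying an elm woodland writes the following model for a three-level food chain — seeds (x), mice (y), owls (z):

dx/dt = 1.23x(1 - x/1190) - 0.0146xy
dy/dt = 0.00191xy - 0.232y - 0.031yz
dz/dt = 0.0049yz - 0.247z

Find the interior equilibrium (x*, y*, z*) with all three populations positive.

From dz/dt = 0: 0.0049y* = 0.247, so y* = 50.4.
From dx/dt = 0: 1.23(1 - x*/1190) = 0.0146·50.4, giving x* = 1190·(1 - 0.598) = 478.
From dy/dt = 0: 0.00191·478 - 0.232 = 0.031z*, so z* = 0.681/0.031 = 22.

x* ≈ 478, y* ≈ 50.4, z* ≈ 22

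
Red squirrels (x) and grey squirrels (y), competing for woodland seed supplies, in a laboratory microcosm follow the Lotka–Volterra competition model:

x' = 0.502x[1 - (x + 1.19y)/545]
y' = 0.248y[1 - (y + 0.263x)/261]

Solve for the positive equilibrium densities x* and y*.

Setting both brackets to zero gives the nullclines x + 1.19y = 545 and 0.263x + y = 261.
Substituting y = 261 - 0.263x into the first: x(1 - 1.19·0.263) = 545 - 1.19·261.
So x* = 234/0.687 = 341, and then y* = 261 - 0.263·341 = 171.

x* ≈ 341, y* ≈ 171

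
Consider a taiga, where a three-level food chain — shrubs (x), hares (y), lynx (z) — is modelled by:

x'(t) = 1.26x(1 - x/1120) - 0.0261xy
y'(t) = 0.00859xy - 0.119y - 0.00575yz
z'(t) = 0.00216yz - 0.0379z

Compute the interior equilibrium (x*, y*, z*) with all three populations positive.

x* ≈ 713, y* ≈ 17.5, z* ≈ 1040

From dz/dt = 0: 0.00216y* = 0.0379, so y* = 17.5.
From dx/dt = 0: 1.26(1 - x*/1120) = 0.0261·17.5, giving x* = 1120·(1 - 0.363) = 713.
From dy/dt = 0: 0.00859·713 - 0.119 = 0.00575z*, so z* = 6.01/0.00575 = 1040.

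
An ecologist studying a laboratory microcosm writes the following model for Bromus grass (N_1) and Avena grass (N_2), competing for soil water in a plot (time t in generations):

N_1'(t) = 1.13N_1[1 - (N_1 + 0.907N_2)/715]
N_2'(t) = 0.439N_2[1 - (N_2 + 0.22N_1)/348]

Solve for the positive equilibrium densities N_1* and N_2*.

N_1* ≈ 499, N_2* ≈ 238

Setting both brackets to zero gives the nullclines N_1 + 0.907N_2 = 715 and 0.22N_1 + N_2 = 348.
Substituting N_2 = 348 - 0.22N_1 into the first: N_1(1 - 0.907·0.22) = 715 - 0.907·348.
So N_1* = 399/0.8 = 499, and then N_2* = 348 - 0.22·499 = 238.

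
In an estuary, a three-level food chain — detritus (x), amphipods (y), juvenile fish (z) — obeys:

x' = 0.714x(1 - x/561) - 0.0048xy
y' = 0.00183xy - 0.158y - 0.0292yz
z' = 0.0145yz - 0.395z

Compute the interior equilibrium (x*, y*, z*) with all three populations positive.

x* ≈ 458, y* ≈ 27.2, z* ≈ 23.3

From dz/dt = 0: 0.0145y* = 0.395, so y* = 27.2.
From dx/dt = 0: 0.714(1 - x*/561) = 0.0048·27.2, giving x* = 561·(1 - 0.183) = 458.
From dy/dt = 0: 0.00183·458 - 0.158 = 0.0292z*, so z* = 0.681/0.0292 = 23.3.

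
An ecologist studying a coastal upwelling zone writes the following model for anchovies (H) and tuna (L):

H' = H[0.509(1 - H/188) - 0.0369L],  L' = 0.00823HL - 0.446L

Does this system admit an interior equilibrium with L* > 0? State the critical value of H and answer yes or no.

The predator equation gives dL/dt > 0 only when H > 0.446/0.00823 = 54.2.
Without the predator, H → K = 188. Since 188 > 54.2, the predator can invade and persist.

Threshold H = 54.2; K > 54.2, so yes, the predator persists.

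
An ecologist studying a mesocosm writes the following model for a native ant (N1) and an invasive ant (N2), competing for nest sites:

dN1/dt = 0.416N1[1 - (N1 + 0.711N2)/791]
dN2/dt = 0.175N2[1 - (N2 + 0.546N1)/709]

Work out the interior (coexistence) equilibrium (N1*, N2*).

Setting both brackets to zero gives the nullclines N1 + 0.711N2 = 791 and 0.546N1 + N2 = 709.
Substituting N2 = 709 - 0.546N1 into the first: N1(1 - 0.711·0.546) = 791 - 0.711·709.
So N1* = 287/0.612 = 469, and then N2* = 709 - 0.546·469 = 453.

N1* ≈ 469, N2* ≈ 453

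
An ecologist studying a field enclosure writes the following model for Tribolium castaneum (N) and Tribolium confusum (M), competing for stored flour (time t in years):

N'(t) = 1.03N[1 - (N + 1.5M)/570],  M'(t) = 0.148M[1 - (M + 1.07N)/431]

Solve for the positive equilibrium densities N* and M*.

N* ≈ 126, M* ≈ 296

Setting both brackets to zero gives the nullclines N + 1.5M = 570 and 1.07N + M = 431.
Substituting M = 431 - 1.07N into the first: N(1 - 1.5·1.07) = 570 - 1.5·431.
So N* = -76.5/-0.605 = 126, and then M* = 431 - 1.07·126 = 296.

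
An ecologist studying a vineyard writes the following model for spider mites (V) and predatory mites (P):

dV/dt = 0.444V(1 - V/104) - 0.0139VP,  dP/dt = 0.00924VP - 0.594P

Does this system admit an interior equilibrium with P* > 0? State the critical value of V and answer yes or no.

The predator equation gives dP/dt > 0 only when V > 0.594/0.00924 = 64.3.
Without the predator, V → K = 104. Since 104 > 64.3, the predator can invade and persist.

Threshold V = 64.3; K > 64.3, so yes, the predator persists.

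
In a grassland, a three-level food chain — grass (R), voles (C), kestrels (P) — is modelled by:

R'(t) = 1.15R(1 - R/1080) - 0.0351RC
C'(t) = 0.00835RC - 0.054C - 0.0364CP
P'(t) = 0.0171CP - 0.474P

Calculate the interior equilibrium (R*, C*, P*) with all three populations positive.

R* ≈ 166, C* ≈ 27.7, P* ≈ 36.7

From dP/dt = 0: 0.0171C* = 0.474, so C* = 27.7.
From dR/dt = 0: 1.15(1 - R*/1080) = 0.0351·27.7, giving R* = 1080·(1 - 0.846) = 166.
From dC/dt = 0: 0.00835·166 - 0.054 = 0.0364P*, so P* = 1.33/0.0364 = 36.7.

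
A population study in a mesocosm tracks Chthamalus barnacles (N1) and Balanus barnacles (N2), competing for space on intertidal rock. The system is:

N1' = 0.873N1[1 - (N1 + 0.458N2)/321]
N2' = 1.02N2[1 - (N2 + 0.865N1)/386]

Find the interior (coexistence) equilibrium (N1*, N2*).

N1* ≈ 239, N2* ≈ 179

Setting both brackets to zero gives the nullclines N1 + 0.458N2 = 321 and 0.865N1 + N2 = 386.
Substituting N2 = 386 - 0.865N1 into the first: N1(1 - 0.458·0.865) = 321 - 0.458·386.
So N1* = 144/0.604 = 239, and then N2* = 386 - 0.865·239 = 179.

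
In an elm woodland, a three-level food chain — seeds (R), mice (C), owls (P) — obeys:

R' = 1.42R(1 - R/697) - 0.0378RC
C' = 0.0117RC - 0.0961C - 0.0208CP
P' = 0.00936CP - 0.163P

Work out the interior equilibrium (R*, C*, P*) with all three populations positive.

From dP/dt = 0: 0.00936C* = 0.163, so C* = 17.4.
From dR/dt = 0: 1.42(1 - R*/697) = 0.0378·17.4, giving R* = 697·(1 - 0.464) = 374.
From dC/dt = 0: 0.0117·374 - 0.0961 = 0.0208P*, so P* = 4.28/0.0208 = 206.

R* ≈ 374, C* ≈ 17.4, P* ≈ 206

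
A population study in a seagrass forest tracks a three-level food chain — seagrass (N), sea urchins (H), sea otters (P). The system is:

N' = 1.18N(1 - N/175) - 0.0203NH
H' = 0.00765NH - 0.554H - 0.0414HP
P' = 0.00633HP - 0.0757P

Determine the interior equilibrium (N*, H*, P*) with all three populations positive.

N* ≈ 139, H* ≈ 12, P* ≈ 12.3

From dP/dt = 0: 0.00633H* = 0.0757, so H* = 12.
From dN/dt = 0: 1.18(1 - N*/175) = 0.0203·12, giving N* = 175·(1 - 0.206) = 139.
From dH/dt = 0: 0.00765·139 - 0.554 = 0.0414P*, so P* = 0.509/0.0414 = 12.3.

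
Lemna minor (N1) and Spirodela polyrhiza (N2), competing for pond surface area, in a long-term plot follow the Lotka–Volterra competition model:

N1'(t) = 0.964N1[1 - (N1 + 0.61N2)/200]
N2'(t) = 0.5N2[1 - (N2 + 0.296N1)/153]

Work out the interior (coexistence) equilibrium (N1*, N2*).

Setting both brackets to zero gives the nullclines N1 + 0.61N2 = 200 and 0.296N1 + N2 = 153.
Substituting N2 = 153 - 0.296N1 into the first: N1(1 - 0.61·0.296) = 200 - 0.61·153.
So N1* = 107/0.819 = 130, and then N2* = 153 - 0.296·130 = 114.

N1* ≈ 130, N2* ≈ 114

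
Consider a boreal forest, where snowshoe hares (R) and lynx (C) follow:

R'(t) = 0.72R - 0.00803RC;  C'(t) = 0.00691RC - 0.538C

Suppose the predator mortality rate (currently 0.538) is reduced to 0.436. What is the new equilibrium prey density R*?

At the interior fixed point, setting dC/dt = 0 with C > 0 fixes R* = (predator death rate)/(RC coefficient) — independent of the other coefficients.
With the change, R* = 0.436/0.00691 = 63.1; it falls from 77.9.

R* ≈ 63.1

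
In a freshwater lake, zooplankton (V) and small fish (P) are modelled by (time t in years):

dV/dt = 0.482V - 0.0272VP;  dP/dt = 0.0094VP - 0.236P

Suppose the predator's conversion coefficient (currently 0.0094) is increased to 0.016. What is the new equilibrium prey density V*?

V* ≈ 14.7

At the interior fixed point, setting dP/dt = 0 with P > 0 fixes V* = (predator death rate)/(VP coefficient) — independent of the other coefficients.
With the change, V* = 0.236/0.016 = 14.7; it falls from 25.1.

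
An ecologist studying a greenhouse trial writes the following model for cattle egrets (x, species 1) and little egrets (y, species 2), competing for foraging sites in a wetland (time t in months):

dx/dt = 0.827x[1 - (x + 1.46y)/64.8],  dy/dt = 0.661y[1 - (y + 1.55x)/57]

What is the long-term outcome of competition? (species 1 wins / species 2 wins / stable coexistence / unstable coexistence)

unstable coexistence (outcome depends on initial conditions)

Compare the nullcline intercepts: K1/α12 = 64.8/1.46 = 44.4 < K2 = 57; K2/α21 = 57/1.55 = 36.8 < K1 = 64.8.
Since both are reversed, neither can invade when rare; the interior point is a saddle.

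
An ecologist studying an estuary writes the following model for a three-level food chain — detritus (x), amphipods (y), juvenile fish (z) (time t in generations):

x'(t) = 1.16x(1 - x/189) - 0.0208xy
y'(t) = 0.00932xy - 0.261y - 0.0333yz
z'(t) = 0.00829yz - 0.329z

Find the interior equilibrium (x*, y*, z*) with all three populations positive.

x* ≈ 54.5, y* ≈ 39.7, z* ≈ 7.42

From dz/dt = 0: 0.00829y* = 0.329, so y* = 39.7.
From dx/dt = 0: 1.16(1 - x*/189) = 0.0208·39.7, giving x* = 189·(1 - 0.712) = 54.5.
From dy/dt = 0: 0.00932·54.5 - 0.261 = 0.0333z*, so z* = 0.247/0.0333 = 7.42.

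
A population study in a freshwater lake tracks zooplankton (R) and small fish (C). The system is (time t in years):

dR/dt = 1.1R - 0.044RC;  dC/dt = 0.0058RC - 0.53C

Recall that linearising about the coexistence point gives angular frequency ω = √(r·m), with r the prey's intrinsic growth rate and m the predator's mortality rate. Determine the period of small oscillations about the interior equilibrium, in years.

Here r = 1.1 and m = 0.53, so r·m = 0.583.
ω = √0.583 = 0.764 per year, hence T = 2π/ω ≈ 8.23 years.

T ≈ 8.23 years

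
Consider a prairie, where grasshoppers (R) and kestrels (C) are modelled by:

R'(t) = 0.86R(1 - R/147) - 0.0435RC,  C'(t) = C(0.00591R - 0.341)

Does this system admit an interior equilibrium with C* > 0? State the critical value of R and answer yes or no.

The predator equation gives dC/dt > 0 only when R > 0.341/0.00591 = 57.7.
Without the predator, R → K = 147. Since 147 > 57.7, the predator can invade and persist.

Threshold R = 57.7; K > 57.7, so yes, the predator persists.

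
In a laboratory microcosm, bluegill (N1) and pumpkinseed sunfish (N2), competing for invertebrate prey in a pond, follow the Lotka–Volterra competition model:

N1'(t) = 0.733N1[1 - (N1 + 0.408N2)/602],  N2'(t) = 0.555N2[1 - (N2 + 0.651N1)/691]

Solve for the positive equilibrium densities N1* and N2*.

N1* ≈ 436, N2* ≈ 407

Setting both brackets to zero gives the nullclines N1 + 0.408N2 = 602 and 0.651N1 + N2 = 691.
Substituting N2 = 691 - 0.651N1 into the first: N1(1 - 0.408·0.651) = 602 - 0.408·691.
So N1* = 320/0.734 = 436, and then N2* = 691 - 0.651·436 = 407.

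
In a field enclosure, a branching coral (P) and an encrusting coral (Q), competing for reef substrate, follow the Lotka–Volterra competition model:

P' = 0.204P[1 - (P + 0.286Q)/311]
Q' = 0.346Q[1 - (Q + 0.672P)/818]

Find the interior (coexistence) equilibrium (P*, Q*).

P* ≈ 95.4, Q* ≈ 754

Setting both brackets to zero gives the nullclines P + 0.286Q = 311 and 0.672P + Q = 818.
Substituting Q = 818 - 0.672P into the first: P(1 - 0.286·0.672) = 311 - 0.286·818.
So P* = 77.1/0.808 = 95.4, and then Q* = 818 - 0.672·95.4 = 754.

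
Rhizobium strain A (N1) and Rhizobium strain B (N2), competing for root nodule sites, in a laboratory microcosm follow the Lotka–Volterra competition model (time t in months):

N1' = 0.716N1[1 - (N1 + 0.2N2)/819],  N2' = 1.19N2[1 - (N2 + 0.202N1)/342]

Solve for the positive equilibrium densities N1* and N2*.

Setting both brackets to zero gives the nullclines N1 + 0.2N2 = 819 and 0.202N1 + N2 = 342.
Substituting N2 = 342 - 0.202N1 into the first: N1(1 - 0.2·0.202) = 819 - 0.2·342.
So N1* = 751/0.96 = 782, and then N2* = 342 - 0.202·782 = 184.

N1* ≈ 782, N2* ≈ 184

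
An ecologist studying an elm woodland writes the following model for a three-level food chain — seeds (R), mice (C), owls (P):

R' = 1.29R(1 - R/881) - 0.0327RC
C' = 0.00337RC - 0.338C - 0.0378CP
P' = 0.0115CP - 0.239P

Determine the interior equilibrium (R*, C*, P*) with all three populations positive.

From dP/dt = 0: 0.0115C* = 0.239, so C* = 20.8.
From dR/dt = 0: 1.29(1 - R*/881) = 0.0327·20.8, giving R* = 881·(1 - 0.527) = 417.
From dC/dt = 0: 0.00337·417 - 0.338 = 0.0378P*, so P* = 1.07/0.0378 = 28.2.

R* ≈ 417, C* ≈ 20.8, P* ≈ 28.2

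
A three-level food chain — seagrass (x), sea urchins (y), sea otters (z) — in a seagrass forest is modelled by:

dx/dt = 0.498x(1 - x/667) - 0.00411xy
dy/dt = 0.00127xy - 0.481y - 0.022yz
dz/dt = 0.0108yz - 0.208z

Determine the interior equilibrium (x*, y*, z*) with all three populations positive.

x* ≈ 561, y* ≈ 19.3, z* ≈ 10.5

From dz/dt = 0: 0.0108y* = 0.208, so y* = 19.3.
From dx/dt = 0: 0.498(1 - x*/667) = 0.00411·19.3, giving x* = 667·(1 - 0.159) = 561.
From dy/dt = 0: 0.00127·561 - 0.481 = 0.022z*, so z* = 0.231/0.022 = 10.5.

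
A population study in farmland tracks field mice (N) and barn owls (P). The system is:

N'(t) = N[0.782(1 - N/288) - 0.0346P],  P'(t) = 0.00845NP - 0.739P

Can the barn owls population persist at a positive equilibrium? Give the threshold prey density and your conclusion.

The predator equation gives dP/dt > 0 only when N > 0.739/0.00845 = 87.5.
Without the predator, N → K = 288. Since 288 > 87.5, the predator can invade and persist.

Threshold N = 87.5; K > 87.5, so yes, the predator persists.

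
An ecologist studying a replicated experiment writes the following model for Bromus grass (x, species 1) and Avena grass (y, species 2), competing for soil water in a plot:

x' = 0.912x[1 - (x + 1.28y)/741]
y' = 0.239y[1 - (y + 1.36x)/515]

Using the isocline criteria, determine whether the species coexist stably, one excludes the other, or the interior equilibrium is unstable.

species 1 excludes species 2

Compare the nullcline intercepts: K1/α12 = 741/1.28 = 579 > K2 = 515; K2/α21 = 515/1.36 = 379 < K1 = 741.
Since the inequalities point opposite ways, species 1 can invade but species 2 cannot.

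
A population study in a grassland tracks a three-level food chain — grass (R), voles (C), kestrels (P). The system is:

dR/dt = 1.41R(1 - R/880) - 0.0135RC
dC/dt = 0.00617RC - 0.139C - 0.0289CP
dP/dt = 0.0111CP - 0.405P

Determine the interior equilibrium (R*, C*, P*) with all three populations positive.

R* ≈ 573, C* ≈ 36.5, P* ≈ 117

From dP/dt = 0: 0.0111C* = 0.405, so C* = 36.5.
From dR/dt = 0: 1.41(1 - R*/880) = 0.0135·36.5, giving R* = 880·(1 - 0.349) = 573.
From dC/dt = 0: 0.00617·573 - 0.139 = 0.0289P*, so P* = 3.39/0.0289 = 117.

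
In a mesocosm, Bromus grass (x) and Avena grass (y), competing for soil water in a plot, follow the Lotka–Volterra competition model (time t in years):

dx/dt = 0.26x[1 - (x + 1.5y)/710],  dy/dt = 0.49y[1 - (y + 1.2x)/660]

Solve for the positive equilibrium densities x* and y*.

Setting both brackets to zero gives the nullclines x + 1.5y = 710 and 1.2x + y = 660.
Substituting y = 660 - 1.2x into the first: x(1 - 1.5·1.2) = 710 - 1.5·660.
So x* = -280/-0.8 = 350, and then y* = 660 - 1.2·350 = 240.

x* ≈ 350, y* ≈ 240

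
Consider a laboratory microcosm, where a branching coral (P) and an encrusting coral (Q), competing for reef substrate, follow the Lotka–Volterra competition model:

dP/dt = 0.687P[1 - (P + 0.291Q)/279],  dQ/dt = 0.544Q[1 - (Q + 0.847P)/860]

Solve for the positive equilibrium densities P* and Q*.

P* ≈ 38.1, Q* ≈ 828

Setting both brackets to zero gives the nullclines P + 0.291Q = 279 and 0.847P + Q = 860.
Substituting Q = 860 - 0.847P into the first: P(1 - 0.291·0.847) = 279 - 0.291·860.
So P* = 28.7/0.754 = 38.1, and then Q* = 860 - 0.847·38.1 = 828.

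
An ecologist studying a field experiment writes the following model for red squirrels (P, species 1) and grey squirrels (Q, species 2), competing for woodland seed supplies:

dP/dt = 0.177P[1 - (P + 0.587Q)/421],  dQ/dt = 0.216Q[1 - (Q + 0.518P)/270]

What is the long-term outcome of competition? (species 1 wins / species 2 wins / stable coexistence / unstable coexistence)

Compare the nullcline intercepts: K1/α12 = 421/0.587 = 717 > K2 = 270; K2/α21 = 270/0.518 = 521 > K1 = 421.
Since both inequalities hold, each species can invade when rare, so the interior equilibrium is stable.

stable coexistence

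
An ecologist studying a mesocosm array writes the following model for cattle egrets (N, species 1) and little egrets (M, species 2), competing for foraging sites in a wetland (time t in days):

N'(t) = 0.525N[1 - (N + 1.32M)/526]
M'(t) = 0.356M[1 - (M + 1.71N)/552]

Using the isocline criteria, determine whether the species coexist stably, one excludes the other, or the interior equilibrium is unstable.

unstable coexistence (outcome depends on initial conditions)

Compare the nullcline intercepts: K1/α12 = 526/1.32 = 398 < K2 = 552; K2/α21 = 552/1.71 = 323 < K1 = 526.
Since both are reversed, neither can invade when rare; the interior point is a saddle.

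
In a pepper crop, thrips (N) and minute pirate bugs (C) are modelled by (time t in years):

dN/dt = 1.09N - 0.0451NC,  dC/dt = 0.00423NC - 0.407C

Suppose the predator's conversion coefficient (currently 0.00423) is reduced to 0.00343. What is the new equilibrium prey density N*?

At the interior fixed point, setting dC/dt = 0 with C > 0 fixes N* = (predator death rate)/(NC coefficient) — independent of the other coefficients.
With the change, N* = 0.407/0.00343 = 119; it rises from 96.2.

N* ≈ 119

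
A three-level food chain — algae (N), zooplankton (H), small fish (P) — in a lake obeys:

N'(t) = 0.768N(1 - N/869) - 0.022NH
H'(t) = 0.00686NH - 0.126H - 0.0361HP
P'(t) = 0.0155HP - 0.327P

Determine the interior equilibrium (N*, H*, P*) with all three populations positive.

N* ≈ 344, H* ≈ 21.1, P* ≈ 61.8

From dP/dt = 0: 0.0155H* = 0.327, so H* = 21.1.
From dN/dt = 0: 0.768(1 - N*/869) = 0.022·21.1, giving N* = 869·(1 - 0.604) = 344.
From dH/dt = 0: 0.00686·344 - 0.126 = 0.0361P*, so P* = 2.23/0.0361 = 61.8.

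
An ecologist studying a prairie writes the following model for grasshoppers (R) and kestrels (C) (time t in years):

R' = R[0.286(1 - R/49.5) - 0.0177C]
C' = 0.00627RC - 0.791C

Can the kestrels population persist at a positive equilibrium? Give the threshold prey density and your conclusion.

The predator equation gives dC/dt > 0 only when R > 0.791/0.00627 = 126.
Without the predator, R → K = 49.5. Since 49.5 < 126, the predator cannot invade.

Threshold R = 126; K < 126, so no, the predator goes extinct.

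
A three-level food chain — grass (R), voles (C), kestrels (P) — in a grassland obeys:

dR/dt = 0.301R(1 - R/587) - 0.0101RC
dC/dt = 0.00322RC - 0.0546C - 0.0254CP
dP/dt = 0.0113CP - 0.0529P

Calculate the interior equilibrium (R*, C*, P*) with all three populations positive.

From dP/dt = 0: 0.0113C* = 0.0529, so C* = 4.68.
From dR/dt = 0: 0.301(1 - R*/587) = 0.0101·4.68, giving R* = 587·(1 - 0.157) = 495.
From dC/dt = 0: 0.00322·495 - 0.0546 = 0.0254P*, so P* = 1.54/0.0254 = 60.6.

R* ≈ 495, C* ≈ 4.68, P* ≈ 60.6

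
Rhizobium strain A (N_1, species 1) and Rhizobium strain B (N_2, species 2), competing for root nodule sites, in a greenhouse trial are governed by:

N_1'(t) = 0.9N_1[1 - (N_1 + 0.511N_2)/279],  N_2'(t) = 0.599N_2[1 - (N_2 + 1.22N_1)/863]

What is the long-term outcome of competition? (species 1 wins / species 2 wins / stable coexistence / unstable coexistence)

Compare the nullcline intercepts: K1/α12 = 279/0.511 = 546 < K2 = 863; K2/α21 = 863/1.22 = 707 > K1 = 279.
Since the inequalities point opposite ways, species 2 can invade but species 1 cannot.

species 2 excludes species 1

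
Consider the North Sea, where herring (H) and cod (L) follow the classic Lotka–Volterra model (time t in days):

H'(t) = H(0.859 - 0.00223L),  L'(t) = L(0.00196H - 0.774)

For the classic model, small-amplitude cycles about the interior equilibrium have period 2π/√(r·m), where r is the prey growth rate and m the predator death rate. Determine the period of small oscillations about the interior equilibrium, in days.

Here r = 0.859 and m = 0.774, so r·m = 0.665.
ω = √0.665 = 0.815 per day, hence T = 2π/ω ≈ 7.71 days.

T ≈ 7.71 days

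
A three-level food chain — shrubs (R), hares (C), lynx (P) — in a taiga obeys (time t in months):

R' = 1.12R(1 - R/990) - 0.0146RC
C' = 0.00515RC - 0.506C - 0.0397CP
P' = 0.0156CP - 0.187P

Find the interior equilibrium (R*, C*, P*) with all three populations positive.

R* ≈ 835, C* ≈ 12, P* ≈ 95.6

From dP/dt = 0: 0.0156C* = 0.187, so C* = 12.
From dR/dt = 0: 1.12(1 - R*/990) = 0.0146·12, giving R* = 990·(1 - 0.156) = 835.
From dC/dt = 0: 0.00515·835 - 0.506 = 0.0397P*, so P* = 3.8/0.0397 = 95.6.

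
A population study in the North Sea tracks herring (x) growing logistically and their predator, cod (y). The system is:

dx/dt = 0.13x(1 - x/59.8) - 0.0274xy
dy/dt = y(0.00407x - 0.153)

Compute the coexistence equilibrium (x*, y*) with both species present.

From dy/dt = 0 with y > 0: 0.00407x* = 0.153, so x* = 37.6.
Substitute into dx/dt = 0: 0.13(1 - 37.6/59.8) = 0.0274y*.
The bracket is 0.371, giving y* = 0.0483/0.0274 = 1.76.

x* ≈ 37.6, y* ≈ 1.76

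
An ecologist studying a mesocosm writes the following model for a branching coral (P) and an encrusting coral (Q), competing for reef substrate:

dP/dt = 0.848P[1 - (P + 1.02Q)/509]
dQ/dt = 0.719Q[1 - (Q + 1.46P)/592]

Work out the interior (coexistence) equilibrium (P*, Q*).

Setting both brackets to zero gives the nullclines P + 1.02Q = 509 and 1.46P + Q = 592.
Substituting Q = 592 - 1.46P into the first: P(1 - 1.02·1.46) = 509 - 1.02·592.
So P* = -94.8/-0.489 = 194, and then Q* = 592 - 1.46·194 = 309.

P* ≈ 194, Q* ≈ 309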